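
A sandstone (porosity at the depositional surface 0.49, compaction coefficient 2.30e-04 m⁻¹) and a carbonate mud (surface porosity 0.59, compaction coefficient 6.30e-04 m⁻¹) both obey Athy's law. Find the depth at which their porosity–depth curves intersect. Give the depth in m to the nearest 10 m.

460 m

Working in km (1 km = 1000 m; c in km⁻¹ = c in m⁻¹ × 1000):
Set n₀ₐ e^(−cₐd) = n₀ᵦ e^(−cᵦd) ⇒ ln(n₀ₐ/n₀ᵦ) = (cₐ − cᵦ)·d
d = ln(0.49/0.59) / (0.23 − 0.63) = -0.1857 / -0.4 = 0.464 km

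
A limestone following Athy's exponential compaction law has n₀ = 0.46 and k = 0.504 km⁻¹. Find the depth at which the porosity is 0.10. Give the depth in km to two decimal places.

3.03 km

Invert Athy's law: Z = ln(n₀/n) / k
Z = ln(0.46/0.1) / 0.504 = ln(4.6) / 0.504 = 1.5261 / 0.504 = 3.028 km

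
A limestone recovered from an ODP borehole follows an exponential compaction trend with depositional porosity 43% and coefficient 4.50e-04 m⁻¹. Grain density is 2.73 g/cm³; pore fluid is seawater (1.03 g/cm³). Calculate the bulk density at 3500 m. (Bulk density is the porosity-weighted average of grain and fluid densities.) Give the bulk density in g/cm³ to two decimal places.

Working in km (1 km = 1000 m; β in km⁻¹ = β in m⁻¹ × 1000):
Porosity at depth: phi = 0.43·exp(−0.45×3.5) = 0.43×0.2070 = 0.0890
Bulk density: ρ_b = (1−phi)ρ_g + phi·ρ_f = 0.9110×2.73 + 0.0890×1.03
       = 2.487 + 0.092 = 2.579 g/cm³

2.58 g/cm³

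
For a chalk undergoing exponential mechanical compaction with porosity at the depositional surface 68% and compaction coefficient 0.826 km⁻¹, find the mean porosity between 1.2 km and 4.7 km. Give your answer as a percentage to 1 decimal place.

⟨φ⟩ = (1/(Z₂−Z₁)) ∫ φ₀ e^(−cZ) dZ = φ₀·(e^(−c·Z₁) − e^(−c·Z₂)) / (c·(Z₂−Z₁))
e^(−0.826×1.2) = 0.3711; e^(−0.826×4.7) = 0.0206
⟨φ⟩ = 0.68 × (0.3711 − 0.0206) / (0.826 × 3.5) = 0.68 × 0.1212 = 0.0824

8.2%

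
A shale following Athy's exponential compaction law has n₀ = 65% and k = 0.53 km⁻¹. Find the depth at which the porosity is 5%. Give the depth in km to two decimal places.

Invert Athy's law: z = ln(n₀/n) / k
z = ln(0.65/0.05) / 0.53 = ln(13) / 0.53 = 2.5649 / 0.53 = 4.840 km

4.84 km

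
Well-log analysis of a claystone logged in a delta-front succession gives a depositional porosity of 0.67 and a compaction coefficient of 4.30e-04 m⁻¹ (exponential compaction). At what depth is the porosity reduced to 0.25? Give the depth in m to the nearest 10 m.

Working in km (1 km = 1000 m; β in km⁻¹ = β in m⁻¹ × 1000):
Invert Athy's law: Z = ln(phi₀/phi) / β
Z = ln(0.67/0.25) / 0.43 = ln(2.68) / 0.43 = 0.9858 / 0.43 = 2.293 km

2290 m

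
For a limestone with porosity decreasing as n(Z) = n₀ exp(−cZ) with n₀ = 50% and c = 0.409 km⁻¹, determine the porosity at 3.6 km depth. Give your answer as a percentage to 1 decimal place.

n = n₀·exp(−c·Z) = 0.5 × exp(−0.409 × 3.6) = 0.5 × exp(−1.472)
  = 0.5 × 0.2294 = 0.1147

11.5%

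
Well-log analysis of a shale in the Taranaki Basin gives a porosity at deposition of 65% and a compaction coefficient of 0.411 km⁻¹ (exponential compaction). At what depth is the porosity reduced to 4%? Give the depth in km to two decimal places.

6.78 km

Invert Athy's law: z = ln(φ₀/φ) / k
z = ln(0.65/0.04) / 0.411 = ln(16.25) / 0.411 = 2.7881 / 0.411 = 6.784 km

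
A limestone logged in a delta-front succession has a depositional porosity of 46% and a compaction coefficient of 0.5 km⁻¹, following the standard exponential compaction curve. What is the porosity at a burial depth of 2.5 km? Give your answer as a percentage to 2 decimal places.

13.18%

phi = phi₀·exp(−k·z) = 0.46 × exp(−0.5 × 2.5) = 0.46 × exp(−1.25)
  = 0.46 × 0.2865 = 0.1318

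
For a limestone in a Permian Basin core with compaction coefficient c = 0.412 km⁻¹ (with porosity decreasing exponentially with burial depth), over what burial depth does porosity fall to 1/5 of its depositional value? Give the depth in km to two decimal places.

3.91 km

phi/phi₀ = 1/5 ⇒ exp(−c·z) = 1/5 ⇒ z = ln(5) / c
z = 1.6094 / 0.412 = 3.906 km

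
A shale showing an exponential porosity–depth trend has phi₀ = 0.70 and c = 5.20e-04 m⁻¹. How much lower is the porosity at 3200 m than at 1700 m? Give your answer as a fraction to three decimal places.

0.157

Working in km (1 km = 1000 m; c in km⁻¹ = c in m⁻¹ × 1000):
phi(1.7) = 0.7·e^(−0.52×1.7) = 0.2892
phi(3.2) = 0.7·e^(−0.52×3.2) = 0.1326
Δphi = 0.2892 − 0.1326 = 0.1566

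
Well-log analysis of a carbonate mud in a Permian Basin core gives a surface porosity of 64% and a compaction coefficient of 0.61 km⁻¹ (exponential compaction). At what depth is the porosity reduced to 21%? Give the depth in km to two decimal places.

1.83 km

Invert Athy's law: Z = ln(phi₀/phi) / k
Z = ln(0.64/0.21) / 0.61 = ln(3.048) / 0.61 = 1.1144 / 0.61 = 1.827 km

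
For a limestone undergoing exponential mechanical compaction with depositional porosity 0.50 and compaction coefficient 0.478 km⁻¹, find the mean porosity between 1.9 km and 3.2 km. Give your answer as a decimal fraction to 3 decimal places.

0.150

⟨n⟩ = (1/(z₂−z₁)) ∫ n₀ e^(−βz) dz = n₀·(e^(−β·z₁) − e^(−β·z₂)) / (β·(z₂−z₁))
e^(−0.478×1.9) = 0.4032; e^(−0.478×3.2) = 0.2166
⟨n⟩ = 0.5 × (0.4032 − 0.2166) / (0.478 × 1.3) = 0.5 × 0.3003 = 0.1502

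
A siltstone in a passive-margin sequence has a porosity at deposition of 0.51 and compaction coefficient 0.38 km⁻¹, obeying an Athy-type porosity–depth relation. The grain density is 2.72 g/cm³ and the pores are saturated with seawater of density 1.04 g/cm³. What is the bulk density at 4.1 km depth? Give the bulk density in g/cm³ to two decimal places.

2.54 g/cm³

Porosity at depth: φ = 0.51·exp(−0.38×4.1) = 0.51×0.2106 = 0.1074
Bulk density: ρ_b = (1−φ)ρ_g + φ·ρ_f = 0.8926×2.72 + 0.1074×1.04
       = 2.428 + 0.112 = 2.540 g/cm³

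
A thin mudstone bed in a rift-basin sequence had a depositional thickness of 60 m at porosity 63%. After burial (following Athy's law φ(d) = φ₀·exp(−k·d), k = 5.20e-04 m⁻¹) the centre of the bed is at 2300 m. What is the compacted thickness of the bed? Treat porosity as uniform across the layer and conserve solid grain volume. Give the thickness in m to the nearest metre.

27 m

Working in km (1 km = 1000 m; k in km⁻¹ = k in m⁻¹ × 1000):
Porosity at 2.3 km: φ = 0.63·exp(−0.52×2.3) = 0.1905
Solid-volume conservation: h(1−φ) = h₀(1−φ₀) ⇒ h = h₀·(1−φ₀)/(1−φ)
h = 0.06 × (1 − 0.63)/(1 − 0.1905) = 0.06 × 0.4571 = 0.0274 km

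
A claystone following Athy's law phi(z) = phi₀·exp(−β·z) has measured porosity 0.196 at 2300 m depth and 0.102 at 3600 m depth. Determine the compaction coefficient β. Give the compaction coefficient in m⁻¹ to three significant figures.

0.000502 m⁻¹

Working in km (1 km = 1000 m; β in km⁻¹ = β in m⁻¹ × 1000):
Athy: phi(z) = phi₀ e^(−βz) ⇒ phi₁/phi₂ = e^{β(z₂−z₁)} ⇒ β = ln(phi₁/phi₂)/(z₂−z₁)
β = ln(0.196/0.102) / (3.6 − 2.3) = ln(1.922) / 1.3 = 0.6531 / 1.3 = 0.5024 km⁻¹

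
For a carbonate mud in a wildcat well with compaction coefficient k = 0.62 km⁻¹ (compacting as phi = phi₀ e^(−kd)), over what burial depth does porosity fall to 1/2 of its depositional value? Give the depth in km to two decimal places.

phi/phi₀ = 1/2 ⇒ exp(−k·d) = 1/2 ⇒ d = ln(2) / k
d = 0.6931 / 0.62 = 1.118 km

1.12 km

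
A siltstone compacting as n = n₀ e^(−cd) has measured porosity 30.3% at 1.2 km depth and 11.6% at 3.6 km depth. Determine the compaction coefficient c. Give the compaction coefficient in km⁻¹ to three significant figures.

0.400 km⁻¹

Athy: n(d) = n₀ e^(−cd) ⇒ n₁/n₂ = e^{c(d₂−d₁)} ⇒ c = ln(n₁/n₂)/(d₂−d₁)
c = ln(0.303/0.116) / (3.6 − 1.2) = ln(2.612) / 2.4 = 0.9601 / 2.4 = 0.4001 km⁻¹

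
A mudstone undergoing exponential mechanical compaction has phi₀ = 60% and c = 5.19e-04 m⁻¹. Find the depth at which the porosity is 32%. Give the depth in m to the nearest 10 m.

Working in km (1 km = 1000 m; c in km⁻¹ = c in m⁻¹ × 1000):
Invert Athy's law: Z = ln(phi₀/phi) / c
Z = ln(0.6/0.32) / 0.519 = ln(1.875) / 0.519 = 0.6286 / 0.519 = 1.211 km

1210 m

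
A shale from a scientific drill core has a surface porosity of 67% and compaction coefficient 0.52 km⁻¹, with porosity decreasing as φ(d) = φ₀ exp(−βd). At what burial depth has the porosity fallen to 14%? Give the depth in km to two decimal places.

3.01 km

Invert Athy's law: d = ln(φ₀/φ) / β
d = ln(0.67/0.14) / 0.52 = ln(4.786) / 0.52 = 1.5656 / 0.52 = 3.011 km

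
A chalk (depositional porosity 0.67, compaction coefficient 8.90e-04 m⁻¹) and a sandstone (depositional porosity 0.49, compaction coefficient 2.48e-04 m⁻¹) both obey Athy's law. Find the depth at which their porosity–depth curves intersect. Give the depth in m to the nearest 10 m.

490 m

Working in km (1 km = 1000 m; k in km⁻¹ = k in m⁻¹ × 1000):
Set phi₀ₐ e^(−kₐz) = phi₀ᵦ e^(−kᵦz) ⇒ ln(phi₀ₐ/phi₀ᵦ) = (kₐ − kᵦ)·z
z = ln(0.67/0.49) / (0.89 − 0.248) = 0.3129 / 0.642 = 0.487 km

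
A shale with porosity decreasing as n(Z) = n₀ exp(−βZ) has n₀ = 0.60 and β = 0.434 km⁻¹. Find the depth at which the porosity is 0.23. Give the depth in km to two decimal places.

2.21 km

Invert Athy's law: Z = ln(n₀/n) / β
Z = ln(0.6/0.23) / 0.434 = ln(2.609) / 0.434 = 0.9589 / 0.434 = 2.209 km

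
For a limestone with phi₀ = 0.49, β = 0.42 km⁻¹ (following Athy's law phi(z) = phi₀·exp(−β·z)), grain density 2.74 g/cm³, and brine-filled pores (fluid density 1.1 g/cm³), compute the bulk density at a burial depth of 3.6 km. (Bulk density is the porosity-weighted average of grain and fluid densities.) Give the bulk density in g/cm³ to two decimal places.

Porosity at depth: phi = 0.49·exp(−0.42×3.6) = 0.49×0.2205 = 0.1080
Bulk density: ρ_b = (1−phi)ρ_g + phi·ρ_f = 0.8920×2.74 + 0.1080×1.1
       = 2.444 + 0.119 = 2.563 g/cm³

2.56 g/cm³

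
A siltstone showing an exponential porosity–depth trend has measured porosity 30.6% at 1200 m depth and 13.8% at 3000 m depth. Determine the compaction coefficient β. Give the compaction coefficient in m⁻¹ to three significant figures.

0.000442 m⁻¹

Working in km (1 km = 1000 m; β in km⁻¹ = β in m⁻¹ × 1000):
Athy: phi(Z) = phi₀ e^(−βZ) ⇒ phi₁/phi₂ = e^{β(Z₂−Z₁)} ⇒ β = ln(phi₁/phi₂)/(Z₂−Z₁)
β = ln(0.306/0.138) / (3 − 1.2) = ln(2.217) / 1.8 = 0.7963 / 1.8 = 0.4424 km⁻¹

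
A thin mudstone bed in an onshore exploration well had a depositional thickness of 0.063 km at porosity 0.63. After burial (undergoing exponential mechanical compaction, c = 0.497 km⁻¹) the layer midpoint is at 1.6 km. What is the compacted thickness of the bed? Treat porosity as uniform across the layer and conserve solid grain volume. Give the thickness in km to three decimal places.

Porosity at 1.6 km: phi = 0.63·exp(−0.497×1.6) = 0.2844
Solid-volume conservation: h(1−phi) = h₀(1−phi₀) ⇒ h = h₀·(1−phi₀)/(1−phi)
h = 0.063 × (1 − 0.63)/(1 − 0.2844) = 0.063 × 0.5171 = 0.0326 km

0.033 km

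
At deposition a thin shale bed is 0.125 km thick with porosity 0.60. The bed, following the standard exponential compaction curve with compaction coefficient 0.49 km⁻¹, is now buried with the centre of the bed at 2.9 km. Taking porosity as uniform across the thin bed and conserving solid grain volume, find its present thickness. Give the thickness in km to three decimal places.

Porosity at 2.9 km: phi = 0.6·exp(−0.49×2.9) = 0.1449
Solid-volume conservation: h(1−phi) = h₀(1−phi₀) ⇒ h = h₀·(1−phi₀)/(1−phi)
h = 0.125 × (1 − 0.6)/(1 − 0.1449) = 0.125 × 0.4678 = 0.0585 km

0.058 km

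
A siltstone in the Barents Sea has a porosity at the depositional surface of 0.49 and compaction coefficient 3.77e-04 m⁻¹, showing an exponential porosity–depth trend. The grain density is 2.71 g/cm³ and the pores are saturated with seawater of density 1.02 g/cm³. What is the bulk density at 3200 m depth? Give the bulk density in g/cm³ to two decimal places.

Working in km (1 km = 1000 m; β in km⁻¹ = β in m⁻¹ × 1000):
Porosity at depth: φ = 0.49·exp(−0.377×3.2) = 0.49×0.2993 = 0.1466
Bulk density: ρ_b = (1−φ)ρ_g + φ·ρ_f = 0.8534×2.71 + 0.1466×1.02
       = 2.313 + 0.150 = 2.462 g/cm³

2.46 g/cm³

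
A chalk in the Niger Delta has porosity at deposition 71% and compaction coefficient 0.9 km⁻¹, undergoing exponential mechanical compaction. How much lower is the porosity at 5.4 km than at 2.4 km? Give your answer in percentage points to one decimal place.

7.6 percentage points

phi(2.4) = 0.71·e^(−0.9×2.4) = 0.0819
phi(5.4) = 0.71·e^(−0.9×5.4) = 0.0055
Δphi = 0.0819 − 0.0055 = 0.0764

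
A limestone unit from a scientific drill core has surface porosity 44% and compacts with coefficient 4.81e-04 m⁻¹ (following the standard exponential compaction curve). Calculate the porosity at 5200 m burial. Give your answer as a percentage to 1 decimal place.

Working in km (1 km = 1000 m; c in km⁻¹ = c in m⁻¹ × 1000):
φ = φ₀·exp(−c·z) = 0.44 × exp(−0.481 × 5.2) = 0.44 × exp(−2.501)
  = 0.44 × 0.0820 = 0.0361

3.6%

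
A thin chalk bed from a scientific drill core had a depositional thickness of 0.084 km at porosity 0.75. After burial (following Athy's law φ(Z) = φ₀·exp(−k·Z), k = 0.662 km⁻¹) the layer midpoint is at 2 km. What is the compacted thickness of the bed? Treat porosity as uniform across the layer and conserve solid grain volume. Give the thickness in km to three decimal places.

Porosity at 2 km: φ = 0.75·exp(−0.662×2) = 0.1996
Solid-volume conservation: h(1−φ) = h₀(1−φ₀) ⇒ h = h₀·(1−φ₀)/(1−φ)
h = 0.084 × (1 − 0.75)/(1 − 0.1996) = 0.084 × 0.3123 = 0.0262 km

0.026 km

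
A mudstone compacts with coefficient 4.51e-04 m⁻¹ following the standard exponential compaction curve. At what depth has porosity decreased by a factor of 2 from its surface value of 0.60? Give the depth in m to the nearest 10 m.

Working in km (1 km = 1000 m; β in km⁻¹ = β in m⁻¹ × 1000):
φ/φ₀ = 1/2 ⇒ exp(−β·d) = 1/2 ⇒ d = ln(2) / β
d = 0.6931 / 0.451 = 1.537 km

1540 m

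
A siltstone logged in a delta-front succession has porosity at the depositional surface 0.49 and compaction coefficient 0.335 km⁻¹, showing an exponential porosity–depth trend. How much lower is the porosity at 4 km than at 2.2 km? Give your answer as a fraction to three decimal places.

0.106

phi(2.2) = 0.49·e^(−0.335×2.2) = 0.2345
phi(4) = 0.49·e^(−0.335×4) = 0.1283
Δphi = 0.2345 − 0.1283 = 0.1062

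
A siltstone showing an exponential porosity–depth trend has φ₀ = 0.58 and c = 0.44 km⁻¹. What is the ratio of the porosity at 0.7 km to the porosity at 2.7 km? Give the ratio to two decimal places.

φ(d₁)/φ(d₂) = e^(−c·d₁)/e^(−c·d₂) = e^{c(d₂−d₁)}
= exp(0.44 × 2) = exp(0.88) = 2.4109

2.41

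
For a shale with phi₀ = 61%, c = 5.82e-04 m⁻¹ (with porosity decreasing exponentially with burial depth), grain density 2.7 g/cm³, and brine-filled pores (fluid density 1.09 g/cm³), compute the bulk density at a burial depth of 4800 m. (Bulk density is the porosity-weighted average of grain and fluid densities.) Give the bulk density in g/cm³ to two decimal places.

Working in km (1 km = 1000 m; c in km⁻¹ = c in m⁻¹ × 1000):
Porosity at depth: phi = 0.61·exp(−0.582×4.8) = 0.61×0.0612 = 0.0373
Bulk density: ρ_b = (1−phi)ρ_g + phi·ρ_f = 0.9627×2.7 + 0.0373×1.09
       = 2.599 + 0.041 = 2.640 g/cm³

2.64 g/cm³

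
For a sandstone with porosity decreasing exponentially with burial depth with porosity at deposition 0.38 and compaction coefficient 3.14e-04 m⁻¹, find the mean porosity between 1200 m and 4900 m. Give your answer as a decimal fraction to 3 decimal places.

Working in km (1 km = 1000 m; k in km⁻¹ = k in m⁻¹ × 1000):
⟨n⟩ = (1/(Z₂−Z₁)) ∫ n₀ e^(−kZ) dZ = n₀·(e^(−k·Z₁) − e^(−k·Z₂)) / (k·(Z₂−Z₁))
e^(−0.314×1.2) = 0.6861; e^(−0.314×4.9) = 0.2147
⟨n⟩ = 0.38 × (0.6861 − 0.2147) / (0.314 × 3.7) = 0.38 × 0.4057 = 0.1542

0.154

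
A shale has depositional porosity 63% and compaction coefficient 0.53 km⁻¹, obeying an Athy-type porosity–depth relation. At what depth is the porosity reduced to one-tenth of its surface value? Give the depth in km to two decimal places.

phi/phi₀ = 1/10 ⇒ exp(−k·d) = 1/10 ⇒ d = ln(10) / k
d = 2.3026 / 0.53 = 4.345 km

4.34 km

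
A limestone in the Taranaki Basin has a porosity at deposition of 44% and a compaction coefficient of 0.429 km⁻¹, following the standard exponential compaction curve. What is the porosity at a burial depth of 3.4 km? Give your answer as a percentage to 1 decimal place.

10.2%

n = n₀·exp(−c·Z) = 0.44 × exp(−0.429 × 3.4) = 0.44 × exp(−1.459)
  = 0.44 × 0.2326 = 0.1023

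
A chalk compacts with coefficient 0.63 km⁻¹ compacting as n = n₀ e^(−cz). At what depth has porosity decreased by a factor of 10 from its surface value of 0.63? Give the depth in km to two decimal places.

n/n₀ = 1/10 ⇒ exp(−c·z) = 1/10 ⇒ z = ln(10) / c
z = 2.3026 / 0.63 = 3.655 km

3.65 km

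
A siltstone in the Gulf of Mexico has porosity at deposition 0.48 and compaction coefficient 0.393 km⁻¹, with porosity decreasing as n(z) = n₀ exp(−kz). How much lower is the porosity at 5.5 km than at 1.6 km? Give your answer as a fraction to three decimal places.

n(1.6) = 0.48·e^(−0.393×1.6) = 0.2560
n(5.5) = 0.48·e^(−0.393×5.5) = 0.0553
Δn = 0.2560 − 0.0553 = 0.2007

0.201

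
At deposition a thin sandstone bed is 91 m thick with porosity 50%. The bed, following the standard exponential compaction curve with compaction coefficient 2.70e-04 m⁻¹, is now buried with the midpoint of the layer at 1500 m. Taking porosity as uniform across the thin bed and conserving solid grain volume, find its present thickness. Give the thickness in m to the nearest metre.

68 m

Working in km (1 km = 1000 m; c in km⁻¹ = c in m⁻¹ × 1000):
Porosity at 1.5 km: phi = 0.5·exp(−0.27×1.5) = 0.3335
Solid-volume conservation: h(1−phi) = h₀(1−phi₀) ⇒ h = h₀·(1−phi₀)/(1−phi)
h = 0.091 × (1 − 0.5)/(1 − 0.3335) = 0.091 × 0.7502 = 0.0683 km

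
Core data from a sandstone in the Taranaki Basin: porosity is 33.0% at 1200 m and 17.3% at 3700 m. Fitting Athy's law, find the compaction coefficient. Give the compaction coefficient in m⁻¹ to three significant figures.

0.000258 m⁻¹

Working in km (1 km = 1000 m; β in km⁻¹ = β in m⁻¹ × 1000):
Athy: n(z) = n₀ e^(−βz) ⇒ n₁/n₂ = e^{β(z₂−z₁)} ⇒ β = ln(n₁/n₂)/(z₂−z₁)
β = ln(0.33/0.173) / (3.7 − 1.2) = ln(1.908) / 2.5 = 0.6458 / 2.5 = 0.2583 km⁻¹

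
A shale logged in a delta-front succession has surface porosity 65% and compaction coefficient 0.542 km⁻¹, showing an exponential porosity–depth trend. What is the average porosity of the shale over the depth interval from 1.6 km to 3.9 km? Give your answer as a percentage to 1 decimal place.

⟨phi⟩ = (1/(z₂−z₁)) ∫ phi₀ e^(−βz) dz = phi₀·(e^(−β·z₁) − e^(−β·z₂)) / (β·(z₂−z₁))
e^(−0.542×1.6) = 0.4201; e^(−0.542×3.9) = 0.1208
⟨phi⟩ = 0.65 × (0.4201 − 0.1208) / (0.542 × 2.3) = 0.65 × 0.2401 = 0.1561

15.6%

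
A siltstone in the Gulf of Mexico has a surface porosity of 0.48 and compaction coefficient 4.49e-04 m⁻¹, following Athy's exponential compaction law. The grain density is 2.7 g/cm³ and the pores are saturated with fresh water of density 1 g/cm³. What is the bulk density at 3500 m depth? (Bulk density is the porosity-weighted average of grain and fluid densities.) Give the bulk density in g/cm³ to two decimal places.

Working in km (1 km = 1000 m; c in km⁻¹ = c in m⁻¹ × 1000):
Porosity at depth: phi = 0.48·exp(−0.449×3.5) = 0.48×0.2077 = 0.0997
Bulk density: ρ_b = (1−phi)ρ_g + phi·ρ_f = 0.9003×2.7 + 0.0997×1
       = 2.431 + 0.100 = 2.530 g/cm³

2.53 g/cm³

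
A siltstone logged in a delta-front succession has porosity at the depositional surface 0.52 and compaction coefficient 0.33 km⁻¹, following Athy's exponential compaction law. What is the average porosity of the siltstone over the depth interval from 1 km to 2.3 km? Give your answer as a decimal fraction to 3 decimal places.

0.304

⟨phi⟩ = (1/(z₂−z₁)) ∫ phi₀ e^(−kz) dz = phi₀·(e^(−k·z₁) − e^(−k·z₂)) / (k·(z₂−z₁))
e^(−0.33×1) = 0.7189; e^(−0.33×2.3) = 0.4681
⟨phi⟩ = 0.52 × (0.7189 − 0.4681) / (0.33 × 1.3) = 0.52 × 0.5846 = 0.3040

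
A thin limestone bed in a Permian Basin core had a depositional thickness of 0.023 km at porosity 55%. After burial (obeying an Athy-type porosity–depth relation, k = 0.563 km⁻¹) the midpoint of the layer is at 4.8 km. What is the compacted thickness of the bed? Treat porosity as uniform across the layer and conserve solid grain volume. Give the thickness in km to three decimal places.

0.011 km

Porosity at 4.8 km: φ = 0.55·exp(−0.563×4.8) = 0.0369
Solid-volume conservation: h(1−φ) = h₀(1−φ₀) ⇒ h = h₀·(1−φ₀)/(1−φ)
h = 0.023 × (1 − 0.55)/(1 − 0.0369) = 0.023 × 0.4672 = 0.0107 km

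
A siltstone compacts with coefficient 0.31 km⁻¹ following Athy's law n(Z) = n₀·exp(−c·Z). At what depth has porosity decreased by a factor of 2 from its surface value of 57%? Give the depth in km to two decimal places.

n/n₀ = 1/2 ⇒ exp(−c·Z) = 1/2 ⇒ Z = ln(2) / c
Z = 0.6931 / 0.31 = 2.236 km

2.24 km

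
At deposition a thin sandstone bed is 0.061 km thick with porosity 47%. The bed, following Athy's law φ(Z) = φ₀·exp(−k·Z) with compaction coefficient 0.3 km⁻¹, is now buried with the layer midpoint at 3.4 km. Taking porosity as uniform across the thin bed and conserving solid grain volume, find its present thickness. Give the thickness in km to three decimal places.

Porosity at 3.4 km: φ = 0.47·exp(−0.3×3.4) = 0.1695
Solid-volume conservation: h(1−φ) = h₀(1−φ₀) ⇒ h = h₀·(1−φ₀)/(1−φ)
h = 0.061 × (1 − 0.47)/(1 − 0.1695) = 0.061 × 0.6382 = 0.0389 km

0.039 km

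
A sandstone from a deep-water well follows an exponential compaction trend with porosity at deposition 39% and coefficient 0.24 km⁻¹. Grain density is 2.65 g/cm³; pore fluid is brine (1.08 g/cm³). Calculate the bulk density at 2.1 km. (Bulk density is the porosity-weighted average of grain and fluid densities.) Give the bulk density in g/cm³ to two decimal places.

2.28 g/cm³

Porosity at depth: n = 0.39·exp(−0.24×2.1) = 0.39×0.6041 = 0.2356
Bulk density: ρ_b = (1−n)ρ_g + n·ρ_f = 0.7644×2.65 + 0.2356×1.08
       = 2.026 + 0.254 = 2.280 g/cm³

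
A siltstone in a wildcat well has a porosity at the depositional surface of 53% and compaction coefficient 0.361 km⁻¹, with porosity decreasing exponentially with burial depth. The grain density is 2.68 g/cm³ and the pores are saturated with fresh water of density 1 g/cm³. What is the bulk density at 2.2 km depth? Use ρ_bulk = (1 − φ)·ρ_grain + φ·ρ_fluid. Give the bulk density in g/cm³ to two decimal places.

2.28 g/cm³

Porosity at depth: φ = 0.53·exp(−0.361×2.2) = 0.53×0.4519 = 0.2395
Bulk density: ρ_b = (1−φ)ρ_g + φ·ρ_f = 0.7605×2.68 + 0.2395×1
       = 2.038 + 0.240 = 2.278 g/cm³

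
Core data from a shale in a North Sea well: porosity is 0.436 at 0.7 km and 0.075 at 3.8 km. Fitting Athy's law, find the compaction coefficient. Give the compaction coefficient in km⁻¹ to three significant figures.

Athy: φ(z) = φ₀ e^(−kz) ⇒ φ₁/φ₂ = e^{k(z₂−z₁)} ⇒ k = ln(φ₁/φ₂)/(z₂−z₁)
k = ln(0.436/0.075) / (3.8 − 0.7) = ln(5.813) / 3.1 = 1.7602 / 3.1 = 0.5678 km⁻¹

0.568 km⁻¹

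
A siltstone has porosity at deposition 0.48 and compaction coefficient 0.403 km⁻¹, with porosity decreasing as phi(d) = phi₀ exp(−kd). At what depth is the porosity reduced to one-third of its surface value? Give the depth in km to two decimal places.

phi/phi₀ = 1/3 ⇒ exp(−k·d) = 1/3 ⇒ d = ln(3) / k
d = 1.0986 / 0.403 = 2.726 km

2.73 km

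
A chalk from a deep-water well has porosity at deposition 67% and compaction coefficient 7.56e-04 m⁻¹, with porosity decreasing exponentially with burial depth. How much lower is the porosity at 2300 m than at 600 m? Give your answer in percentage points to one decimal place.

30.8 percentage points

Working in km (1 km = 1000 m; k in km⁻¹ = k in m⁻¹ × 1000):
phi(0.6) = 0.67·e^(−0.756×0.6) = 0.4257
phi(2.3) = 0.67·e^(−0.756×2.3) = 0.1177
Δphi = 0.4257 − 0.1177 = 0.3079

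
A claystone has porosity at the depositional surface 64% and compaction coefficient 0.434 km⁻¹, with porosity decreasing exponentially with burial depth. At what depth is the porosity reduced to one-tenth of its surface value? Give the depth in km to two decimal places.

n/n₀ = 1/10 ⇒ exp(−β·z) = 1/10 ⇒ z = ln(10) / β
z = 2.3026 / 0.434 = 5.305 km

5.31 km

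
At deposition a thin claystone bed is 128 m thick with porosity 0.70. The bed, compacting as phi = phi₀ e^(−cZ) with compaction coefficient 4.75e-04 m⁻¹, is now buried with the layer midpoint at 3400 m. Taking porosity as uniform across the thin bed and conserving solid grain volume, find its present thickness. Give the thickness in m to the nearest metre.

Working in km (1 km = 1000 m; c in km⁻¹ = c in m⁻¹ × 1000):
Porosity at 3.4 km: phi = 0.7·exp(−0.475×3.4) = 0.1392
Solid-volume conservation: h(1−phi) = h₀(1−phi₀) ⇒ h = h₀·(1−phi₀)/(1−phi)
h = 0.128 × (1 − 0.7)/(1 − 0.1392) = 0.128 × 0.3485 = 0.0446 km

45 m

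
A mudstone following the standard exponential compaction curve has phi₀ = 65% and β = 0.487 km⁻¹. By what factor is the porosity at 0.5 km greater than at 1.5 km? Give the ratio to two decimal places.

1.63

phi(z₁)/phi(z₂) = e^(−β·z₁)/e^(−β·z₂) = e^{β(z₂−z₁)}
= exp(0.487 × 1) = exp(0.487) = 1.6274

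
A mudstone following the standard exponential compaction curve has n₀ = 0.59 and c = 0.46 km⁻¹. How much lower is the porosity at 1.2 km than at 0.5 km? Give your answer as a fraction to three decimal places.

n(0.5) = 0.59·e^(−0.46×0.5) = 0.4688
n(1.2) = 0.59·e^(−0.46×1.2) = 0.3397
Δn = 0.4688 − 0.3397 = 0.1291

0.129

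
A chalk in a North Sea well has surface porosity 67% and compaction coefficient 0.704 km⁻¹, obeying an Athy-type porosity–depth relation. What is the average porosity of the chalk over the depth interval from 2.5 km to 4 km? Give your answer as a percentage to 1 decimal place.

⟨n⟩ = (1/(z₂−z₁)) ∫ n₀ e^(−βz) dz = n₀·(e^(−β·z₁) − e^(−β·z₂)) / (β·(z₂−z₁))
e^(−0.704×2.5) = 0.1720; e^(−0.704×4) = 0.0598
⟨n⟩ = 0.67 × (0.1720 − 0.0598) / (0.704 × 1.5) = 0.67 × 0.1063 = 0.0712

7.1%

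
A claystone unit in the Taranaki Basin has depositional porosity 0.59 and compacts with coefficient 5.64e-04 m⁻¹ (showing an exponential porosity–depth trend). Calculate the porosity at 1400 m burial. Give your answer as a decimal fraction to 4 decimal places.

Working in km (1 km = 1000 m; k in km⁻¹ = k in m⁻¹ × 1000):
n = n₀·exp(−k·z) = 0.59 × exp(−0.564 × 1.4) = 0.59 × exp(−0.7896)
  = 0.59 × 0.4540 = 0.2679

0.2679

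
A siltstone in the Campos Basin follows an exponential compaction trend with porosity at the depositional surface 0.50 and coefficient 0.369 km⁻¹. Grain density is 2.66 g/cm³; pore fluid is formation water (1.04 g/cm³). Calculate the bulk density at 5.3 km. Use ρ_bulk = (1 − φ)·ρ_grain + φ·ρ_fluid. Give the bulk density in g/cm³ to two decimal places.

Porosity at depth: n = 0.5·exp(−0.369×5.3) = 0.5×0.1415 = 0.0707
Bulk density: ρ_b = (1−n)ρ_g + n·ρ_f = 0.9293×2.66 + 0.0707×1.04
       = 2.472 + 0.074 = 2.545 g/cm³

2.55 g/cm³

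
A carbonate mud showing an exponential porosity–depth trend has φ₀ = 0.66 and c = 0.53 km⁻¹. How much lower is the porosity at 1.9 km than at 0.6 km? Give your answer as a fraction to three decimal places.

φ(0.6) = 0.66·e^(−0.53×0.6) = 0.4802
φ(1.9) = 0.66·e^(−0.53×1.9) = 0.2411
Δφ = 0.4802 − 0.2411 = 0.2391

0.239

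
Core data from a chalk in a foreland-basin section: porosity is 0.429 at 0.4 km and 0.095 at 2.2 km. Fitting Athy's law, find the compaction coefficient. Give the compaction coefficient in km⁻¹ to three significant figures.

0.838 km⁻¹

Athy: phi(z) = phi₀ e^(−cz) ⇒ phi₁/phi₂ = e^{c(z₂−z₁)} ⇒ c = ln(phi₁/phi₂)/(z₂−z₁)
c = ln(0.429/0.095) / (2.2 − 0.4) = ln(4.516) / 1.8 = 1.5076 / 1.8 = 0.8375 km⁻¹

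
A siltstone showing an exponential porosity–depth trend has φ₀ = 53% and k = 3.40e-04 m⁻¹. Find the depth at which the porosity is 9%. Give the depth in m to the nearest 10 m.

5210 m

Working in km (1 km = 1000 m; k in km⁻¹ = k in m⁻¹ × 1000):
Invert Athy's law: d = ln(φ₀/φ) / k
d = ln(0.53/0.09) / 0.34 = ln(5.889) / 0.34 = 1.7731 / 0.34 = 5.215 km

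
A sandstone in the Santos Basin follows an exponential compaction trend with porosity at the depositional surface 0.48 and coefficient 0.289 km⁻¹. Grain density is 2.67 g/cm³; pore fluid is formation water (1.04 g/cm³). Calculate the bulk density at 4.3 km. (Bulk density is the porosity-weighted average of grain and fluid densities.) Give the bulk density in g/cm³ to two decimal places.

2.44 g/cm³

Porosity at depth: n = 0.48·exp(−0.289×4.3) = 0.48×0.2886 = 0.1385
Bulk density: ρ_b = (1−n)ρ_g + n·ρ_f = 0.8615×2.67 + 0.1385×1.04
       = 2.300 + 0.144 = 2.444 g/cm³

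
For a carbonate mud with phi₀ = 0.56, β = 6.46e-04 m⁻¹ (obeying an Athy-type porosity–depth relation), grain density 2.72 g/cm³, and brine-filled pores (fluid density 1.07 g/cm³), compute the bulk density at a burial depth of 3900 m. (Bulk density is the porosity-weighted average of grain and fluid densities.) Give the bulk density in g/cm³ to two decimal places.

2.65 g/cm³

Working in km (1 km = 1000 m; β in km⁻¹ = β in m⁻¹ × 1000):
Porosity at depth: phi = 0.56·exp(−0.646×3.9) = 0.56×0.0805 = 0.0451
Bulk density: ρ_b = (1−phi)ρ_g + phi·ρ_f = 0.9549×2.72 + 0.0451×1.07
       = 2.597 + 0.048 = 2.646 g/cm³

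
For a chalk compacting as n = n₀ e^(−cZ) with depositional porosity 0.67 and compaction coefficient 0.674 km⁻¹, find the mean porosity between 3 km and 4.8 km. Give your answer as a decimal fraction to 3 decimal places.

0.051

⟨n⟩ = (1/(Z₂−Z₁)) ∫ n₀ e^(−cZ) dZ = n₀·(e^(−c·Z₁) − e^(−c·Z₂)) / (c·(Z₂−Z₁))
e^(−0.674×3) = 0.1324; e^(−0.674×4.8) = 0.0394
⟨n⟩ = 0.67 × (0.1324 − 0.0394) / (0.674 × 1.8) = 0.67 × 0.0767 = 0.0514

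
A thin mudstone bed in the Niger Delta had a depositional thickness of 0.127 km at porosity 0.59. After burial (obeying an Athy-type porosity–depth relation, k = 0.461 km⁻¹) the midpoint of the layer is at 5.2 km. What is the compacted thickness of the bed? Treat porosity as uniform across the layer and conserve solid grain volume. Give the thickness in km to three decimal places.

Porosity at 5.2 km: phi = 0.59·exp(−0.461×5.2) = 0.0537
Solid-volume conservation: h(1−phi) = h₀(1−phi₀) ⇒ h = h₀·(1−phi₀)/(1−phi)
h = 0.127 × (1 − 0.59)/(1 − 0.0537) = 0.127 × 0.4333 = 0.0550 km

0.055 km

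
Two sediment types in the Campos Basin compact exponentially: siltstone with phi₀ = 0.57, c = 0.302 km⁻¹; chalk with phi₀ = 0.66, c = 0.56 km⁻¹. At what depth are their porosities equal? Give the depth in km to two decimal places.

0.57 km

Set phi₀ₐ e^(−cₐZ) = phi₀ᵦ e^(−cᵦZ) ⇒ ln(phi₀ₐ/phi₀ᵦ) = (cₐ − cᵦ)·Z
Z = ln(0.57/0.66) / (0.302 − 0.56) = -0.1466 / -0.258 = 0.568 km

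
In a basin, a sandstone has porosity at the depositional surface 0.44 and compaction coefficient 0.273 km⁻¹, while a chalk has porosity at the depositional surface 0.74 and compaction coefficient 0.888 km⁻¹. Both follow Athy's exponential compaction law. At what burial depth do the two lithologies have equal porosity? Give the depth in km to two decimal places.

0.85 km

Set phi₀ₐ e^(−βₐz) = phi₀ᵦ e^(−βᵦz) ⇒ ln(phi₀ₐ/phi₀ᵦ) = (βₐ − βᵦ)·z
z = ln(0.44/0.74) / (0.273 − 0.888) = -0.5199 / -0.615 = 0.845 km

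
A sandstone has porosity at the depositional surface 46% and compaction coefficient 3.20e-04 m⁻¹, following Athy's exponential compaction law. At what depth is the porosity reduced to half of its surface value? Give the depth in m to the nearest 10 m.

Working in km (1 km = 1000 m; β in km⁻¹ = β in m⁻¹ × 1000):
φ/φ₀ = 1/2 ⇒ exp(−β·Z) = 1/2 ⇒ Z = ln(2) / β
Z = 0.6931 / 0.32 = 2.166 km

2170 m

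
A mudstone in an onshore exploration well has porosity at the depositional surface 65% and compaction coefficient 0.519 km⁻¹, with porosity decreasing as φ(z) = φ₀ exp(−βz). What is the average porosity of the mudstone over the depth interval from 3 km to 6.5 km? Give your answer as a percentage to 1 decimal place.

6.3%

⟨φ⟩ = (1/(z₂−z₁)) ∫ φ₀ e^(−βz) dz = φ₀·(e^(−β·z₁) − e^(−β·z₂)) / (β·(z₂−z₁))
e^(−0.519×3) = 0.2108; e^(−0.519×6.5) = 0.0343
⟨φ⟩ = 0.65 × (0.2108 − 0.0343) / (0.519 × 3.5) = 0.65 × 0.0972 = 0.0632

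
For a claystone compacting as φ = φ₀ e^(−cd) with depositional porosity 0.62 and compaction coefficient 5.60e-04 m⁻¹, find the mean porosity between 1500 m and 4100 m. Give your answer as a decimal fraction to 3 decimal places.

Working in km (1 km = 1000 m; c in km⁻¹ = c in m⁻¹ × 1000):
⟨φ⟩ = (1/(d₂−d₁)) ∫ φ₀ e^(−cd) dd = φ₀·(e^(−c·d₁) − e^(−c·d₂)) / (c·(d₂−d₁))
e^(−0.56×1.5) = 0.4317; e^(−0.56×4.1) = 0.1007
⟨φ⟩ = 0.62 × (0.4317 − 0.1007) / (0.56 × 2.6) = 0.62 × 0.2274 = 0.1410

0.141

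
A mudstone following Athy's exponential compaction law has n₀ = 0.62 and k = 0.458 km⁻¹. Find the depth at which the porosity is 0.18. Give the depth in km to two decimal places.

2.70 km

Invert Athy's law: d = ln(n₀/n) / k
d = ln(0.62/0.18) / 0.458 = ln(3.444) / 0.458 = 1.2368 / 0.458 = 2.700 km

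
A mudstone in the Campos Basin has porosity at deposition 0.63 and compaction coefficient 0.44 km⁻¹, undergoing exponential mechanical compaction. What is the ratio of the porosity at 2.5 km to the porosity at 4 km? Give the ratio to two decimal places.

1.93

φ(Z₁)/φ(Z₂) = e^(−k·Z₁)/e^(−k·Z₂) = e^{k(Z₂−Z₁)}
= exp(0.44 × 1.5) = exp(0.66) = 1.9348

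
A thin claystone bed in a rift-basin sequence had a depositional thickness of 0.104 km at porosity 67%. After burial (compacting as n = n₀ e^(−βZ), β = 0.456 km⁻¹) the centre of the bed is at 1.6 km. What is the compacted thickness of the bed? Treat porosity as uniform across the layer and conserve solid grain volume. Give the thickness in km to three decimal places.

0.051 km

Porosity at 1.6 km: n = 0.67·exp(−0.456×1.6) = 0.3230
Solid-volume conservation: h(1−n) = h₀(1−n₀) ⇒ h = h₀·(1−n₀)/(1−n)
h = 0.104 × (1 − 0.67)/(1 − 0.3230) = 0.104 × 0.4875 = 0.0507 km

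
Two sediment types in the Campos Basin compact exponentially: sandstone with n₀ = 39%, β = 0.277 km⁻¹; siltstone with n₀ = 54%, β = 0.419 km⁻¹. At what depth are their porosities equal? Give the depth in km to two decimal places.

2.29 km

Set n₀ₐ e^(−βₐz) = n₀ᵦ e^(−βᵦz) ⇒ ln(n₀ₐ/n₀ᵦ) = (βₐ − βᵦ)·z
z = ln(0.39/0.54) / (0.277 − 0.419) = -0.3254 / -0.142 = 2.292 km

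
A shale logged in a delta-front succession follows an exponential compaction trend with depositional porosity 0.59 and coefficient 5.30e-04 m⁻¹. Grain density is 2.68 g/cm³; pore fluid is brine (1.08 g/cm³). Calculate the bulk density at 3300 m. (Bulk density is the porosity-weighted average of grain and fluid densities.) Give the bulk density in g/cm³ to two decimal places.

2.52 g/cm³

Working in km (1 km = 1000 m; k in km⁻¹ = k in m⁻¹ × 1000):
Porosity at depth: phi = 0.59·exp(−0.53×3.3) = 0.59×0.1739 = 0.1026
Bulk density: ρ_b = (1−phi)ρ_g + phi·ρ_f = 0.8974×2.68 + 0.1026×1.08
       = 2.405 + 0.111 = 2.516 g/cm³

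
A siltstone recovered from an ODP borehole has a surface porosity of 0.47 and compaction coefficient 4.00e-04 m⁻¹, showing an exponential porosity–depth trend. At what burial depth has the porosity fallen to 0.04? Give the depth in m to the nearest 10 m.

6160 m

Working in km (1 km = 1000 m; k in km⁻¹ = k in m⁻¹ × 1000):
Invert Athy's law: d = ln(phi₀/phi) / k
d = ln(0.47/0.04) / 0.4 = ln(11.75) / 0.4 = 2.4639 / 0.4 = 6.160 km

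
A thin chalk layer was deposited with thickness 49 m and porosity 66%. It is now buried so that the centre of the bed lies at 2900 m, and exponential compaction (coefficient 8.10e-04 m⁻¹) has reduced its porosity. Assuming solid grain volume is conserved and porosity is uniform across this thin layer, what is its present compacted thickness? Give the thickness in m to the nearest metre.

Working in km (1 km = 1000 m; k in km⁻¹ = k in m⁻¹ × 1000):
Porosity at 2.9 km: phi = 0.66·exp(−0.81×2.9) = 0.0630
Solid-volume conservation: h(1−phi) = h₀(1−phi₀) ⇒ h = h₀·(1−phi₀)/(1−phi)
h = 0.049 × (1 − 0.66)/(1 − 0.0630) = 0.049 × 0.3629 = 0.0178 km

18 m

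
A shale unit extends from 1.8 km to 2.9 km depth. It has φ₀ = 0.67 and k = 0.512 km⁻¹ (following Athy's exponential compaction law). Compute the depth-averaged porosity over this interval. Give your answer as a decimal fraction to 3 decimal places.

0.204

⟨φ⟩ = (1/(Z₂−Z₁)) ∫ φ₀ e^(−kZ) dZ = φ₀·(e^(−k·Z₁) − e^(−k·Z₂)) / (k·(Z₂−Z₁))
e^(−0.512×1.8) = 0.3979; e^(−0.512×2.9) = 0.2265
⟨φ⟩ = 0.67 × (0.3979 − 0.2265) / (0.512 × 1.1) = 0.67 × 0.3042 = 0.2038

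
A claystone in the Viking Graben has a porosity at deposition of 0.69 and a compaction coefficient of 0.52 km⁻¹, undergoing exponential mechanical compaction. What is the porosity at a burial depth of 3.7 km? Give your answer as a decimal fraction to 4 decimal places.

0.1008

n = n₀·exp(−c·z) = 0.69 × exp(−0.52 × 3.7) = 0.69 × exp(−1.924)
  = 0.69 × 0.1460 = 0.1008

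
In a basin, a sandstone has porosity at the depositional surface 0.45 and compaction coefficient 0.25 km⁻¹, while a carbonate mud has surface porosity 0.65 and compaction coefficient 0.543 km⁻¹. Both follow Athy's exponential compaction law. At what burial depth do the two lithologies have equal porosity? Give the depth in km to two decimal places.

1.26 km

Set phi₀ₐ e^(−cₐz) = phi₀ᵦ e^(−cᵦz) ⇒ ln(phi₀ₐ/phi₀ᵦ) = (cₐ − cᵦ)·z
z = ln(0.45/0.65) / (0.25 − 0.543) = -0.3677 / -0.293 = 1.255 km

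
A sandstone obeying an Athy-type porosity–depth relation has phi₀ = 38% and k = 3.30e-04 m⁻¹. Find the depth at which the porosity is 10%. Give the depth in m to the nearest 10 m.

Working in km (1 km = 1000 m; k in km⁻¹ = k in m⁻¹ × 1000):
Invert Athy's law: d = ln(phi₀/phi) / k
d = ln(0.38/0.1) / 0.33 = ln(3.8) / 0.33 = 1.3350 / 0.33 = 4.045 km

4050 m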